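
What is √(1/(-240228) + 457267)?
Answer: 25*√1172828723147/40038 ≈ 676.21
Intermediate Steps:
√(1/(-240228) + 457267) = √(-1/240228 + 457267) = √(109848336875/240228) = 25*√1172828723147/40038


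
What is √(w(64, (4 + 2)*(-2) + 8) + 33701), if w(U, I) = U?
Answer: √33765 ≈ 183.75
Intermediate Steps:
√(w(64, (4 + 2)*(-2) + 8) + 33701) = √(64 + 33701) = √33765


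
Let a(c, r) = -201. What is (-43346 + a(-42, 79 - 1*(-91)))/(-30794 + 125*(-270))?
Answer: 43547/64544 ≈ 0.67469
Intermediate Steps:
(-43346 + a(-42, 79 - 1*(-91)))/(-30794 + 125*(-270)) = (-43346 - 201)/(-30794 + 125*(-270)) = -43547/(-30794 - 33750) = -43547/(-64544) = -43547*(-1/64544) = 43547/64544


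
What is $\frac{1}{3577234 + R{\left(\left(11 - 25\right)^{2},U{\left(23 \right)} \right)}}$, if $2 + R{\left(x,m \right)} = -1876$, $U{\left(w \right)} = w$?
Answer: $\frac{1}{3575356} \approx 2.7969 \cdot 10^{-7}$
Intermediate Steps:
$R{\left(x,m \right)} = -1878$ ($R{\left(x,m \right)} = -2 - 1876 = -1878$)
$\frac{1}{3577234 + R{\left(\left(11 - 25\right)^{2},U{\left(23 \right)} \right)}} = \frac{1}{3577234 - 1878} = \frac{1}{3575356}$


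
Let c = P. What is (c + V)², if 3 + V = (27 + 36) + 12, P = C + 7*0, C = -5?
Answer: 4489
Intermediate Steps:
P = -5 (P = -5 + 7*0 = -5 + 0 = -5)
c = -5
V = 72 (V = -3 + ((27 + 36) + 12) = -3 + (63 + 12) = -3 + 75 = 72)
(c + V)² = (-5 + 72)² = 67² = 4489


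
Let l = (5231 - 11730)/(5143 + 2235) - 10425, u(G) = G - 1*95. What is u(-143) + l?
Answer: -78678113/7378 ≈ -10664.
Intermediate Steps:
u(G) = -95 + G (u(G) = G - 95 = -95 + G)
l = -76922149/7378 (l = -6499/7378 - 10425 = -76922149/7378 ≈ -10426.)
u(-143) + l = (-95 - 143) - 76922149/7378 = -238 - 76922149/7378 = -78678113/7378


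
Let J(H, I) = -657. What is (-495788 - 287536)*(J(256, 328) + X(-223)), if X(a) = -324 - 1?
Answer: 769224168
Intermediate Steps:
X(a) = -325
(-495788 - 287536)*(J(256, 328) + X(-223)) = (-495788 - 287536)*(-657 - 325) = -783324*(-982) = 769224168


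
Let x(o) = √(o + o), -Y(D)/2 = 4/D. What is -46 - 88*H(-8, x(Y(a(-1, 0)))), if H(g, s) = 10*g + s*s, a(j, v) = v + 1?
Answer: 8402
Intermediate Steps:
a(j, v) = 1 + v
Y(D) = -8/D
x(o) = √2*√o (x(o) = √(2*o) = √2*√o)
H(g, s) = s² + 10*g (H(g, s) = 10*g + s² = s² + 10*g)
-46 - 88*H(-8, x(Y(a(-1, 0)))) = -46 - 88*((√2*√(-8/(1 + 0)))² + 10*(-8)) = -46 - 88*((√2*√(-8/1))² - 80) = -46 - 88*((√2*√(-8*1))² - 80) = -46 - 88*((√2*√(-8))² - 80) = -46 - 88*((√2*(2*I*√2))² - 80) = -46 - 88*((4*I)² - 80) = -46 - 88*(-16 - 80) = -46 - 88*(-96) = -46 + 8448 = 8402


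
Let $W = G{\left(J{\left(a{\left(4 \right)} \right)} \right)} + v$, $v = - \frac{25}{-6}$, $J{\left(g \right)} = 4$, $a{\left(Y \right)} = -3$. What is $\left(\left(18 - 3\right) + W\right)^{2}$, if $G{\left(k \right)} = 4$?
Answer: $\frac{19321}{36} \approx 536.69$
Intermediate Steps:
$v = \frac{25}{6}$ ($v = \left(-25\right) \left(- \frac{1}{6}\right) = \frac{25}{6} \approx 4.1667$)
$W = \frac{49}{6}$ ($W = 4 + \frac{25}{6} = \frac{49}{6} \approx 8.1667$)
$\left(\left(18 - 3\right) + W\right)^{2} = \left(\left(18 - 3\right) + \frac{49}{6}\right)^{2} = \left(15 + \frac{49}{6}\right)^{2} = \left(\frac{139}{6}\right)^{2} = \frac{19321}{36}$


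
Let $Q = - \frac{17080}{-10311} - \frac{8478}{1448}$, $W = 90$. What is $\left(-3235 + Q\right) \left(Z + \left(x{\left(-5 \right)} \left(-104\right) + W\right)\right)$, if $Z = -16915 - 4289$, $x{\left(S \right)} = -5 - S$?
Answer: $\frac{12156208518933}{177742} \approx 6.8392 \cdot 10^{7}$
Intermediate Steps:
$Q = - \frac{4477487}{1066452}$ ($Q = \left(-17080\right) \left(- \frac{1}{10311}\right) - \frac{4239}{724} = \frac{2440}{1473} - \frac{4239}{724} = - \frac{4477487}{1066452} \approx -4.1985$)
$Z = -21204$ ($Z = -16915 - 4289 = -21204$)
$\left(-3235 + Q\right) \left(Z + \left(x{\left(-5 \right)} \left(-104\right) + W\right)\right) = \left(-3235 - \frac{4477487}{1066452}\right) \left(-21204 + \left(\left(-5 - -5\right) \left(-104\right) + 90\right)\right) = - \frac{3454449707 \left(-21204 + \left(\left(-5 + 5\right) \left(-104\right) + 90\right)\right)}{1066452} = - \frac{3454449707 \left(-21204 + \left(0 \left(-104\right) + 90\right)\right)}{1066452} = - \frac{3454449707 \left(-21204 + \left(0 + 90\right)\right)}{1066452} = - \frac{3454449707 \left(-21204 + 90\right)}{1066452} = \left(- \frac{3454449707}{1066452}\right) \left(-21114\right) = \frac{12156208518933}{177742}$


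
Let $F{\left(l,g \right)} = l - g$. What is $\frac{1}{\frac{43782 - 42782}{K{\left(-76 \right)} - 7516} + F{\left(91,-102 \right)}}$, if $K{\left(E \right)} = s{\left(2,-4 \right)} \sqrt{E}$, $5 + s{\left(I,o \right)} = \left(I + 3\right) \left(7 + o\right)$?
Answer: $\frac{340517819}{65674639442} + \frac{625 i \sqrt{19}}{65674639442} \approx 0.0051849 + 4.1482 \cdot 10^{-8} i$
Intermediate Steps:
$s{\left(I,o \right)} = -5 + \left(3 + I\right) \left(7 + o\right)$ ($s{\left(I,o \right)} = -5 + \left(I + 3\right) \left(7 + o\right) = -5 + \left(3 + I\right) \left(7 + o\right)$)
$K{\left(E \right)} = 10 \sqrt{E}$ ($K{\left(E \right)} = \left(16 + 3 \left(-4\right) + 7 \cdot 2 + 2 \left(-4\right)\right) \sqrt{E} = \left(16 - 12 + 14 - 8\right) \sqrt{E} = 10 \sqrt{E}$)
$\frac{1}{\frac{43782 - 42782}{K{\left(-76 \right)} - 7516} + F{\left(91,-102 \right)}} = \frac{1}{\frac{43782 - 42782}{10 \sqrt{-76} - 7516} + \left(91 - -102\right)} = \frac{1}{\frac{1000}{10 \cdot 2 i \sqrt{19} - 7516} + \left(91 + 102\right)} = \frac{1}{\frac{1000}{20 i \sqrt{19} - 7516} + 193} = \frac{1}{\frac{1000}{-7516 + 20 i \sqrt{19}} + 193} = \frac{1}{193 + \frac{1000}{-7516 + 20 i \sqrt{19}}}$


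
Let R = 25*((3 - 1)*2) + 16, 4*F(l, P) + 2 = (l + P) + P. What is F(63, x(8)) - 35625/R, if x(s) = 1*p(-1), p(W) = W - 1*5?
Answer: -8551/29 ≈ -294.86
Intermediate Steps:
p(W) = -5 + W (p(W) = W - 5 = -5 + W)
x(s) = -6 (x(s) = 1*(-5 - 1) = 1*(-6) = -6)
F(l, P) = -½ + P/2 + l/4 (F(l, P) = -½ + ((l + P) + P)/4 = -½ + ((P + l) + P)/4 = -½ + (l + 2*P)/4 = -½ + (P/2 + l/4) = -½ + P/2 + l/4)
R = 116 (R = 25*(2*2) + 16 = 25*4 + 16 = 100 + 16 = 116)
F(63, x(8)) - 35625/R = (-½ + (½)*(-6) + (¼)*63) - 35625/116 = (-½ - 3 + 63/4) - 35625*1/116 = 49/4 - 35625/116 = -8551/29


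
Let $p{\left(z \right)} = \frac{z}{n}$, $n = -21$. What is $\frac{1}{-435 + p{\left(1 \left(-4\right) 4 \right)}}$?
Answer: $- \frac{21}{9119} \approx -0.0023029$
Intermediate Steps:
$p{\left(z \right)} = - \frac{z}{21}$ ($p{\left(z \right)} = \frac{z}{-21} = z \left(- \frac{1}{21}\right) = - \frac{z}{21}$)
$\frac{1}{-435 + p{\left(1 \left(-4\right) 4 \right)}} = \frac{1}{-435 - \frac{1 \left(-4\right) 4}{21}} = \frac{1}{-435 - \frac{\left(-4\right) 4}{21}} = \frac{1}{-435 - - \frac{16}{21}} = \frac{1}{-435 + \frac{16}{21}} = \frac{1}{- \frac{9119}{21}} = - \frac{21}{9119}$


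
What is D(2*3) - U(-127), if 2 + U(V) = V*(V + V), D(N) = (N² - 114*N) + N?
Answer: -32898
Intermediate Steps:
D(N) = N² - 113*N
U(V) = -2 + 2*V² (U(V) = -2 + V*(V + V) = -2 + V*(2*V) = -2 + 2*V²)
D(2*3) - U(-127) = (2*3)*(-113 + 2*3) - (-2 + 2*(-127)²) = 6*(-113 + 6) - (-2 + 2*16129) = 6*(-107) - (-2 + 32258) = -642 - 1*32256 = -642 - 32256 = -32898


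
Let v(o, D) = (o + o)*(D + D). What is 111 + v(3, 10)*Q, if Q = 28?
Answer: 3471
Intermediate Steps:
v(o, D) = 4*D*o (v(o, D) = (2*o)*(2*D) = 4*D*o)
111 + v(3, 10)*Q = 111 + (4*10*3)*28 = 111 + 120*28 = 111 + 3360 = 3471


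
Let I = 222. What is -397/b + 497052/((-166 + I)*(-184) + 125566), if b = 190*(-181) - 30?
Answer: 8577144427/1983659020 ≈ 4.3239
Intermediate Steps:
b = -34420 (b = -34390 - 30 = -34420)
-397/b + 497052/((-166 + I)*(-184) + 125566) = -397/(-34420) + 497052/((-166 + 222)*(-184) + 125566) = -397*(-1/34420) + 497052/(56*(-184) + 125566) = 397/34420 + 497052/(-10304 + 125566) = 397/34420 + 497052/115262 = 397/34420 + 497052*(1/115262) = 397/34420 + 248526/57631 = 8577144427/1983659020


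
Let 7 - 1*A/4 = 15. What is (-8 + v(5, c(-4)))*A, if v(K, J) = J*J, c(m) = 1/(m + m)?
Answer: 511/2 ≈ 255.50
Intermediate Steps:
c(m) = 1/(2*m)
A = -32 (A = 28 - 4*15 = 28 - 60 = -32)
v(K, J) = J²
(-8 + v(5, c(-4)))*A = (-8 + ((½)/(-4))²)*(-32) = (-8 + ((½)*(-¼))²)*(-32) = (-8 + (-⅛)²)*(-32) = (-8 + 1/64)*(-32) = -511/64*(-32) = 511/2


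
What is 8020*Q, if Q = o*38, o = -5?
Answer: -1523800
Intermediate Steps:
Q = -190 (Q = -5*38 = -190)
8020*Q = 8020*(-190) = -1523800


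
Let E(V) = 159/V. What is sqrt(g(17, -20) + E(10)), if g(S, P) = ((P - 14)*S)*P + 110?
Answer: sqrt(1168590)/10 ≈ 108.10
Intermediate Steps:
g(S, P) = 110 + P*S*(-14 + P) (g(S, P) = ((-14 + P)*S)*P + 110 = (S*(-14 + P))*P + 110 = P*S*(-14 + P) + 110 = 110 + P*S*(-14 + P))
sqrt(g(17, -20) + E(10)) = sqrt((110 + 17*(-20)**2 - 14*(-20)*17) + 159/10) = sqrt((110 + 17*400 + 4760) + 159*(1/10)) = sqrt((110 + 6800 + 4760) + 159/10) = sqrt(11670 + 159/10) = sqrt(116859/10) = sqrt(1168590)/10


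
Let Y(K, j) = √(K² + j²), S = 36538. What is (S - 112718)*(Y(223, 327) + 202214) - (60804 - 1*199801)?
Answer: -15404523523 - 76180*√156658 ≈ -1.5435e+10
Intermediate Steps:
(S - 112718)*(Y(223, 327) + 202214) - (60804 - 1*199801) = (36538 - 112718)*(√(223² + 327²) + 202214) - (60804 - 1*199801) = -76180*(√(49729 + 106929) + 202214) - (60804 - 199801) = -76180*(√156658 + 202214) - 1*(-138997) = -76180*(202214 + √156658) + 138997 = (-15404662520 - 76180*√156658) + 138997 = -15404523523 - 76180*√156658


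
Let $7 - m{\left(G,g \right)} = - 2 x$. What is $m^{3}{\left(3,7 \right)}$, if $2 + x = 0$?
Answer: $27$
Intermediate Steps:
$x = -2$ ($x = -2 + 0 = -2$)
$m{\left(G,g \right)} = 3$ ($m{\left(G,g \right)} = 7 - \left(-2\right) \left(-2\right) = 7 - 4 = 3$)
$m^{3}{\left(3,7 \right)} = 3^{3} = 27$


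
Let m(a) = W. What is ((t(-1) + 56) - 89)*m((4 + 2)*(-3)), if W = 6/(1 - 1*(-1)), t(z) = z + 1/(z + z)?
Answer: -207/2 ≈ -103.50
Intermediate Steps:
t(z) = z + 1/(2*z)
W = 3 (W = 6/(1 + 1) = 6/2 = 6*(½) = 3)
m(a) = 3
((t(-1) + 56) - 89)*m((4 + 2)*(-3)) = (((-1 + (½)/(-1)) + 56) - 89)*3 = (((-1 + (½)*(-1)) + 56) - 89)*3 = (((-1 - ½) + 56) - 89)*3 = ((-3/2 + 56) - 89)*3 = (109/2 - 89)*3 = -69/2*3 = -207/2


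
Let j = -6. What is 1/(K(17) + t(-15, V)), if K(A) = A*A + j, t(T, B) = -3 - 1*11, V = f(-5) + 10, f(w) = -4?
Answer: 1/269 ≈ 0.0037175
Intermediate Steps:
V = 6 (V = -4 + 10 = 6)
t(T, B) = -14 (t(T, B) = -3 - 11 = -14)
K(A) = -6 + A**2 (K(A) = A*A - 6 = A**2 - 6 = -6 + A**2)
1/(K(17) + t(-15, V)) = 1/((-6 + 17**2) - 14) = 1/((-6 + 289) - 14) = 1/(283 - 14) = 1/269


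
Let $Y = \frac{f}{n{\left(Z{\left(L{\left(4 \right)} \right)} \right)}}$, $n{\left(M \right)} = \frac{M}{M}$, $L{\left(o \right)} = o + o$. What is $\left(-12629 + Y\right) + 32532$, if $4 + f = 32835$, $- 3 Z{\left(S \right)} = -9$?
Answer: $52734$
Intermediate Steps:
$L{\left(o \right)} = 2 o$
$Z{\left(S \right)} = 3$ ($Z{\left(S \right)} = \left(- \frac{1}{3}\right) \left(-9\right) = 3$)
$n{\left(M \right)} = 1$
$f = 32831$ ($f = -4 + 32835 = 32831$)
$Y = 32831$ ($Y = \frac{32831}{1} = 32831 \cdot 1 = 32831$)
$\left(-12629 + Y\right) + 32532 = \left(-12629 + 32831\right) + 32532 = 20202 + 32532 = 52734$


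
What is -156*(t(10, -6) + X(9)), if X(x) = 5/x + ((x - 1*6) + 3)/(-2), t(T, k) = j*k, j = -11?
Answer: -29744/3 ≈ -9914.7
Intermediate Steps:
t(T, k) = -11*k
X(x) = 3/2 + 5/x - x/2 (X(x) = 5/x + ((x - 6) + 3)*(-½) = 5/x + ((-6 + x) + 3)*(-½) = 5/x + (-3 + x)*(-½) = 5/x + (3/2 - x/2) = 3/2 + 5/x - x/2)
-156*(t(10, -6) + X(9)) = -156*(-11*(-6) + (½)*(10 - 1*9*(-3 + 9))/9) = -156*(66 + (½)*(⅑)*(10 - 1*9*6)) = -156*(66 + (½)*(⅑)*(10 - 54)) = -156*(66 + (½)*(⅑)*(-44)) = -156*(66 - 22/9) = -156*572/9 = -29744/3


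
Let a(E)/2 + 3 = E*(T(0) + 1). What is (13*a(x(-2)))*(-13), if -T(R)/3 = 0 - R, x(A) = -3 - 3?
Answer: 3042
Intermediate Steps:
x(A) = -6
T(R) = 3*R (T(R) = -3*(0 - R) = -(-3)*R = 3*R)
a(E) = -6 + 2*E (a(E) = -6 + 2*(E*(3*0 + 1)) = -6 + 2*(E*(0 + 1)) = -6 + 2*(E*1) = -6 + 2*E)
(13*a(x(-2)))*(-13) = (13*(-6 + 2*(-6)))*(-13) = (13*(-6 - 12))*(-13) = (13*(-18))*(-13) = -234*(-13) = 3042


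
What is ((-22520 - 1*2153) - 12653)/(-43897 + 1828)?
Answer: 12442/14023 ≈ 0.88726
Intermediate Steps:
((-22520 - 1*2153) - 12653)/(-43897 + 1828) = ((-22520 - 2153) - 12653)/(-42069) = (-24673 - 12653)*(-1/42069) = -37326*(-1/42069) = 12442/14023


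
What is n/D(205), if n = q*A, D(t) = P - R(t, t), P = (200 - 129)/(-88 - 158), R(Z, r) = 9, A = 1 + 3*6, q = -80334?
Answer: 375481116/2285 ≈ 1.6432e+5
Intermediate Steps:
A = 19 (A = 1 + 18 = 19)
P = -71/246 (P = 71/(-246) = 71*(-1/246) = -71/246 ≈ -0.28862)
D(t) = -2285/246 (D(t) = -71/246 - 1*9 = -71/246 - 9 = -2285/246)
n = -1526346 (n = -80334*19 = -1526346)
n/D(205) = -1526346/(-2285/246) = -1526346*(-246/2285) = 375481116/2285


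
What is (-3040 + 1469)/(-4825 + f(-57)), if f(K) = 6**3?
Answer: 1571/4609 ≈ 0.34085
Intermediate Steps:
f(K) = 216
(-3040 + 1469)/(-4825 + f(-57)) = (-3040 + 1469)/(-4825 + 216) = -1571/(-4609) = -1571*(-1/4609) = 1571/4609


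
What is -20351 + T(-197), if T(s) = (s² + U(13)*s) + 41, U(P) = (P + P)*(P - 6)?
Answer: -17355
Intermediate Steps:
U(P) = 2*P*(-6 + P) (U(P) = (2*P)*(-6 + P) = 2*P*(-6 + P))
T(s) = 41 + s² + 182*s (T(s) = (s² + (2*13*(-6 + 13))*s) + 41 = (s² + (2*13*7)*s) + 41 = (s² + 182*s) + 41 = 41 + s² + 182*s)
-20351 + T(-197) = -20351 + (41 + (-197)² + 182*(-197)) = -20351 + (41 + 38809 - 35854) = -20351 + 2996 = -17355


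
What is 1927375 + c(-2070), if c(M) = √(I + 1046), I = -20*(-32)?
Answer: 1927375 + √1686 ≈ 1.9274e+6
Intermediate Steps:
I = 640
c(M) = √1686 (c(M) = √(640 + 1046) = √1686)
1927375 + c(-2070) = 1927375 + √1686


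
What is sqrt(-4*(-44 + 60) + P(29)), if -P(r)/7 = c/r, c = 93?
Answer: I*sqrt(72703)/29 ≈ 9.2978*I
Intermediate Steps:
P(r) = -651/r
sqrt(-4*(-44 + 60) + P(29)) = sqrt(-4*(-44 + 60) - 651/29) = sqrt(-4*16 - 651*1/29) = sqrt(-64 - 651/29) = sqrt(-2507/29) = I*sqrt(72703)/29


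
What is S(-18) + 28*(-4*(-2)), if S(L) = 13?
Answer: 237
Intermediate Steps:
S(-18) + 28*(-4*(-2)) = 13 + 28*(-4*(-2)) = 13 + 28*8 = 13 + 224 = 237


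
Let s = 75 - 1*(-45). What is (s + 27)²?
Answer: 21609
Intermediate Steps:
s = 120 (s = 75 + 45 = 120)
(s + 27)² = (120 + 27)² = 147² = 21609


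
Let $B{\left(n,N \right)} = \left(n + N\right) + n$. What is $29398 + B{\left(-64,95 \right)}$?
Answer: $29365$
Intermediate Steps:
$B{\left(n,N \right)} = N + 2 n$ ($B{\left(n,N \right)} = \left(N + n\right) + n = N + 2 n$)
$29398 + B{\left(-64,95 \right)} = 29398 + \left(95 + 2 \left(-64\right)\right) = 29398 + \left(95 - 128\right) = 29398 - 33 = 29365$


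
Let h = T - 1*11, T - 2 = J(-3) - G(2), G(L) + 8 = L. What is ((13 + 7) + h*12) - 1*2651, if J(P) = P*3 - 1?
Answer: -2787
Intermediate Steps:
J(P) = -1 + 3*P (J(P) = 3*P - 1 = -1 + 3*P)
G(L) = -8 + L
T = -2 (T = 2 + ((-1 + 3*(-3)) - (-8 + 2)) = 2 + ((-1 - 9) - 1*(-6)) = 2 + (-10 + 6) = 2 - 4 = -2)
h = -13 (h = -2 - 1*11 = -2 - 11 = -13)
((13 + 7) + h*12) - 1*2651 = ((13 + 7) - 13*12) - 1*2651 = (20 - 156) - 2651 = -136 - 2651 = -2787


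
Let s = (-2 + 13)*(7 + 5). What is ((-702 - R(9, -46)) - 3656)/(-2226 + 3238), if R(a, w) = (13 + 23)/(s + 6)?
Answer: -25060/5819 ≈ -4.3066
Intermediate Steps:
s = 132 (s = 11*12 = 132)
R(a, w) = 6/23 (R(a, w) = (13 + 23)/(132 + 6) = 36/138 = 36*(1/138) = 6/23)
((-702 - R(9, -46)) - 3656)/(-2226 + 3238) = ((-702 - 1*6/23) - 3656)/(-2226 + 3238) = ((-702 - 6/23) - 3656)/1012 = (-16152/23 - 3656)*(1/1012) = -100240/23*1/1012 = -25060/5819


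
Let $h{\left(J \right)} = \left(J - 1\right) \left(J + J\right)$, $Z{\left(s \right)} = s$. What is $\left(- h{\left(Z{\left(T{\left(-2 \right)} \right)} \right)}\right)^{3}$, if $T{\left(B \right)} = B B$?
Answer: $-13824$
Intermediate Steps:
$T{\left(B \right)} = B^{2}$
$h{\left(J \right)} = 2 J \left(-1 + J\right)$ ($h{\left(J \right)} = \left(-1 + J\right) 2 J = 2 J \left(-1 + J\right)$)
$\left(- h{\left(Z{\left(T{\left(-2 \right)} \right)} \right)}\right)^{3} = \left(- 2 \left(-2\right)^{2} \left(-1 + \left(-2\right)^{2}\right)\right)^{3} = \left(- 2 \cdot 4 \left(-1 + 4\right)\right)^{3} = \left(- 2 \cdot 4 \cdot 3\right)^{3} = \left(\left(-1\right) 24\right)^{3} = \left(-24\right)^{3} = -13824$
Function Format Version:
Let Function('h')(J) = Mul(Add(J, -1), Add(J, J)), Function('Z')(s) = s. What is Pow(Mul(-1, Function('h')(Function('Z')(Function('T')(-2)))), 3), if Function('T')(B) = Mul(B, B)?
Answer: -13824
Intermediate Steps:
Function('T')(B) = Pow(B, 2)
Function('h')(J) = Mul(2, J, Add(-1, J)) (Function('h')(J) = Mul(Add(-1, J), Mul(2, J)) = Mul(2, J, Add(-1, J)))
Pow(Mul(-1, Function('h')(Function('Z')(Function('T')(-2)))), 3) = Pow(Mul(-1, Mul(2, Pow(-2, 2), Add(-1, Pow(-2, 2)))), 3) = Pow(Mul(-1, Mul(2, 4, Add(-1, 4))), 3) = Pow(Mul(-1, Mul(2, 4, 3)), 3) = Pow(Mul(-1, 24), 3) = Pow(-24, 3) = -13824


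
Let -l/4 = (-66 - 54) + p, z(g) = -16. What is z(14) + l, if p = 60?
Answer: 224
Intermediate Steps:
l = 240 (l = -4*((-66 - 54) + 60) = -4*(-120 + 60) = -4*(-60) = 240)
z(14) + l = -16 + 240 = 224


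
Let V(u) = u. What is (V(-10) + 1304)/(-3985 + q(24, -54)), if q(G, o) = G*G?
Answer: -1294/3409 ≈ -0.37958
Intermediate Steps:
q(G, o) = G**2
(V(-10) + 1304)/(-3985 + q(24, -54)) = (-10 + 1304)/(-3985 + 24**2) = 1294/(-3985 + 576) = 1294/(-3409) = 1294*(-1/3409) = -1294/3409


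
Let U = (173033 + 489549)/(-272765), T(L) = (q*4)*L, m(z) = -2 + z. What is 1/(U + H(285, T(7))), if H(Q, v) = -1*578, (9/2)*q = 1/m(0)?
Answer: -272765/158320752 ≈ -0.0017229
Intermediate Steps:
q = -1/9 (q = 2/(9*(-2 + 0)) = (2/9)/(-2) = (2/9)*(-1/2) = -1/9 ≈ -0.11111)
T(L) = -4*L/9 (T(L) = (-1/9*4)*L = -4*L/9)
H(Q, v) = -578
U = -662582/272765 (U = 662582*(-1/272765) = -662582/272765 ≈ -2.4291)
1/(U + H(285, T(7))) = 1/(-662582/272765 - 578) = 1/(-158320752/272765) = -272765/158320752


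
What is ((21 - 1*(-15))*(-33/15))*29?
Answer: -11484/5 ≈ -2296.8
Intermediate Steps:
((21 - 1*(-15))*(-33/15))*29 = ((21 + 15)*(-33*1/15))*29 = (36*(-11/5))*29 = -396/5*29 = -11484/5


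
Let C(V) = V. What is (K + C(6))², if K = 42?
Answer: 2304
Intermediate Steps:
(K + C(6))² = (42 + 6)² = 48² = 2304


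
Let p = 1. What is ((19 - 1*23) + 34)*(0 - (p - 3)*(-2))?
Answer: -120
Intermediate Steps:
((19 - 1*23) + 34)*(0 - (p - 3)*(-2)) = ((19 - 1*23) + 34)*(0 - (1 - 3)*(-2)) = ((19 - 23) + 34)*(0 - (-2)*(-2)) = (-4 + 34)*(0 - 1*4) = 30*(0 - 4) = 30*(-4) = -120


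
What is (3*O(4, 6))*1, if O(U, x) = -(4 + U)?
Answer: -24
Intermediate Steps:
O(U, x) = -4 - U
(3*O(4, 6))*1 = (3*(-4 - 1*4))*1 = (3*(-4 - 4))*1 = (3*(-8))*1 = -24*1 = -24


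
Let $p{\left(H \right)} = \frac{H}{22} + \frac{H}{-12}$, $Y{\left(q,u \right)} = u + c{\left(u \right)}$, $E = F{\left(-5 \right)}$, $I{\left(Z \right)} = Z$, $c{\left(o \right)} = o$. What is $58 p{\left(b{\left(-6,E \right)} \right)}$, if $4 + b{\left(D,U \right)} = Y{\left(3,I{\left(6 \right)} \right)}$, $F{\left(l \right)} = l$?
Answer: $- \frac{580}{33} \approx -17.576$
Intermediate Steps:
$E = -5$
$Y{\left(q,u \right)} = 2 u$ ($Y{\left(q,u \right)} = u + u = 2 u$)
$b{\left(D,U \right)} = 8$ ($b{\left(D,U \right)} = -4 + 2 \cdot 6 = -4 + 12 = 8$)
$p{\left(H \right)} = - \frac{5 H}{132}$ ($p{\left(H \right)} = H \frac{1}{22} + H \left(- \frac{1}{12}\right) = \frac{H}{22} - \frac{H}{12} = - \frac{5 H}{132}$)
$58 p{\left(b{\left(-6,E \right)} \right)} = 58 \left(\left(- \frac{5}{132}\right) 8\right) = 58 \left(- \frac{10}{33}\right) = - \frac{580}{33}$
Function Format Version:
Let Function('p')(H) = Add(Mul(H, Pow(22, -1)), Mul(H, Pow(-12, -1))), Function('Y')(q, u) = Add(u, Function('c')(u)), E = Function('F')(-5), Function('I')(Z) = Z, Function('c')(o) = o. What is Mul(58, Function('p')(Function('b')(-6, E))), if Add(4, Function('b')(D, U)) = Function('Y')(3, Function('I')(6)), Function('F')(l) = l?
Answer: Rational(-580, 33) ≈ -17.576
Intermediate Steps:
E = -5
Function('Y')(q, u) = Mul(2, u) (Function('Y')(q, u) = Add(u, u) = Mul(2, u))
Function('b')(D, U) = 8 (Function('b')(D, U) = Add(-4, Mul(2, 6)) = Add(-4, 12) = 8)
Function('p')(H) = Mul(Rational(-5, 132), H) (Function('p')(H) = Add(Mul(H, Rational(1, 22)), Mul(H, Rational(-1, 12))) = Add(Mul(Rational(1, 22), H), Mul(Rational(-1, 12), H)) = Mul(Rational(-5, 132), H))
Mul(58, Function('p')(Function('b')(-6, E))) = Mul(58, Mul(Rational(-5, 132), 8)) = Mul(58, Rational(-10, 33)) = Rational(-580, 33)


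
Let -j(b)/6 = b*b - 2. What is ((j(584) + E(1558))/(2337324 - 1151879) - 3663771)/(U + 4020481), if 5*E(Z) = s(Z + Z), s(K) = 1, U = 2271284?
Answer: -21716005297094/37292706802125 ≈ -0.58231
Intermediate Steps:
j(b) = 12 - 6*b**2 (j(b) = -6*(b*b - 2) = -6*(b**2 - 2) = -6*(-2 + b**2) = 12 - 6*b**2)
E(Z) = 1/5 (E(Z) = (1/5)*1 = 1/5)
((j(584) + E(1558))/(2337324 - 1151879) - 3663771)/(U + 4020481) = (((12 - 6*584**2) + 1/5)/(2337324 - 1151879) - 3663771)/(2271284 + 4020481) = (((12 - 6*341056) + 1/5)/1185445 - 3663771)/6291765 = (((12 - 2046336) + 1/5)*(1/1185445) - 3663771)*(1/6291765) = ((-2046324 + 1/5)*(1/1185445) - 3663771)*(1/6291765) = (-10231619/5*1/1185445 - 3663771)*(1/6291765) = (-10231619/5927225 - 3663771)*(1/6291765) = -21716005297094/5927225*1/6291765 = -21716005297094/37292706802125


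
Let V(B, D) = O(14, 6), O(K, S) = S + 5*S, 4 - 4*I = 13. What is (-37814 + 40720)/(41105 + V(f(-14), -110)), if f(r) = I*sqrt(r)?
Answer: 2906/41141 ≈ 0.070635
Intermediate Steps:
I = -9/4 (I = 1 - 1/4*13 = 1 - 13/4 = -9/4 ≈ -2.2500)
O(K, S) = 6*S
f(r) = -9*sqrt(r)/4
V(B, D) = 36 (V(B, D) = 6*6 = 36)
(-37814 + 40720)/(41105 + V(f(-14), -110)) = (-37814 + 40720)/(41105 + 36) = 2906/41141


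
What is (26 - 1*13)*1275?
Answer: 16575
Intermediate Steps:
(26 - 1*13)*1275 = (26 - 13)*1275 = 13*1275 = 16575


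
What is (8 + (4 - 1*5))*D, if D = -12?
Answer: -84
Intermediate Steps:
(8 + (4 - 1*5))*D = (8 + (4 - 1*5))*(-12) = (8 + (4 - 5))*(-12) = (8 - 1)*(-12) = 7*(-12) = -84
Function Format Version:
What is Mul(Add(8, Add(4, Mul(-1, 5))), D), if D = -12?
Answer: -84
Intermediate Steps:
Mul(Add(8, Add(4, Mul(-1, 5))), D) = Mul(Add(8, Add(4, Mul(-1, 5))), -12) = Mul(Add(8, Add(4, -5)), -12) = Mul(Add(8, -1), -12) = Mul(7, -12) = -84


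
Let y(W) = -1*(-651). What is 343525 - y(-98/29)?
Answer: 342874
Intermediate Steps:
y(W) = 651
343525 - y(-98/29) = 343525 - 1*651 = 343525 - 651 = 342874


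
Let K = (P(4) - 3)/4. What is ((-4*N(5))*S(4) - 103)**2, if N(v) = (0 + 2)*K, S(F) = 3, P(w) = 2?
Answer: 9409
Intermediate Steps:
K = -1/4 (K = (2 - 3)/4 = (1/4)*(-1) = -1/4 ≈ -0.25000)
N(v) = -1/2 (N(v) = (0 + 2)*(-1/4) = 2*(-1/4) = -1/2)
((-4*N(5))*S(4) - 103)**2 = (-4*(-1/2)*3 - 103)**2 = (2*3 - 103)**2 = (6 - 103)**2 = (-97)**2 = 9409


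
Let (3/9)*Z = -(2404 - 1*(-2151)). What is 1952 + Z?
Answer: -11713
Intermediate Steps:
Z = -13665 (Z = 3*(-(2404 - 1*(-2151))) = 3*(-(2404 + 2151)) = 3*(-1*4555) = 3*(-4555) = -13665)
1952 + Z = 1952 - 13665 = -11713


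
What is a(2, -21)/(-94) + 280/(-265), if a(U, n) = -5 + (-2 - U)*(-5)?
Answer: -6059/4982 ≈ -1.2162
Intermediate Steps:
a(U, n) = 5 + 5*U (a(U, n) = -5 + (10 + 5*U) = 5 + 5*U)
a(2, -21)/(-94) + 280/(-265) = (5 + 5*2)/(-94) + 280/(-265) = (5 + 10)*(-1/94) + 280*(-1/265) = 15*(-1/94) - 56/53 = -15/94 - 56/53 = -6059/4982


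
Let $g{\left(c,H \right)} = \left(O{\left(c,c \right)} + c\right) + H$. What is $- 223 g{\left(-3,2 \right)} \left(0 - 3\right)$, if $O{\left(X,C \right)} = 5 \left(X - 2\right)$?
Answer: $-17394$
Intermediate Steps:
$O{\left(X,C \right)} = -10 + 5 X$ ($O{\left(X,C \right)} = 5 \left(-2 + X\right) = -10 + 5 X$)
$g{\left(c,H \right)} = -10 + H + 6 c$ ($g{\left(c,H \right)} = \left(\left(-10 + 5 c\right) + c\right) + H = \left(-10 + 6 c\right) + H = -10 + H + 6 c$)
$- 223 g{\left(-3,2 \right)} \left(0 - 3\right) = - 223 \left(-10 + 2 + 6 \left(-3\right)\right) \left(0 - 3\right) = - 223 \left(-10 + 2 - 18\right) \left(-3\right) = - 223 \left(\left(-26\right) \left(-3\right)\right) = \left(-223\right) 78 = -17394$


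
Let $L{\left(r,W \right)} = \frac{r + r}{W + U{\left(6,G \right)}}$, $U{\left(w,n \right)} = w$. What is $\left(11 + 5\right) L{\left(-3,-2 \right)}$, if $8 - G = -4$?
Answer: $-24$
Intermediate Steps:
$G = 12$ ($G = 8 - -4 = 8 + 4 = 12$)
$L{\left(r,W \right)} = \frac{2 r}{6 + W}$ ($L{\left(r,W \right)} = \frac{r + r}{W + 6} = \frac{2 r}{6 + W}$)
$\left(11 + 5\right) L{\left(-3,-2 \right)} = \left(11 + 5\right) 2 \left(-3\right) \frac{1}{6 - 2} = 16 \cdot 2 \left(-3\right) \frac{1}{4} = 16 \left(- \frac{3}{2}\right) = -24$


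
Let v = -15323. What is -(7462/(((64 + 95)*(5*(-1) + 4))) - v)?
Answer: -2428895/159 ≈ -15276.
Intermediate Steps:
-(7462/(((64 + 95)*(5*(-1) + 4))) - v) = -(7462/(((64 + 95)*(5*(-1) + 4))) - 1*(-15323)) = -(7462/((159*(-5 + 4))) + 15323) = -(7462/((159*(-1))) + 15323) = -(7462/(-159) + 15323) = -(7462*(-1/159) + 15323) = -(-7462/159 + 15323) = -1*2428895/159 = -2428895/159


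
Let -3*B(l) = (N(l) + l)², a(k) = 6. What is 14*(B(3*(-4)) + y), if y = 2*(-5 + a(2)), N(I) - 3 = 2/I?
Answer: -19663/54 ≈ -364.13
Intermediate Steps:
N(I) = 3 + 2/I
y = 2 (y = 2*(-5 + 6) = 2*1 = 2)
B(l) = -(3 + l + 2/l)²/3 (B(l) = -((3 + 2/l) + l)²/3 = -(3 + l + 2/l)²/3)
14*(B(3*(-4)) + y) = 14*(-(2 + (3*(-4))² + 3*(3*(-4)))²/(3*(3*(-4))²) + 2) = 14*(-⅓*(2 + (-12)² + 3*(-12))²/(-12)² + 2) = 14*(-⅓*1/144*(2 + 144 - 36)² + 2) = 14*(-⅓*1/144*110² + 2) = 14*(-⅓*1/144*12100 + 2) = 14*(-3025/108 + 2) = 14*(-2809/108) = -19663/54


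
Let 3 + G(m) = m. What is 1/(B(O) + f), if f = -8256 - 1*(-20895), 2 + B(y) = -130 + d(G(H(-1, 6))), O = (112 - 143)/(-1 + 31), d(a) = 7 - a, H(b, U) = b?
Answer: 1/12518 ≈ 7.9885e-5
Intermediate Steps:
G(m) = -3 + m
O = -31/30 ≈ -1.0333
B(y) = -121 (B(y) = -2 + (-130 + (7 - (-3 - 1))) = -2 + (-130 + (7 - 1*(-4))) = -2 + (-130 + (7 + 4)) = -2 + (-130 + 11) = -2 - 119 = -121)
f = 12639 (f = -8256 + 20895 = 12639)
1/(B(O) + f) = 1/(-121 + 12639) = 1/12518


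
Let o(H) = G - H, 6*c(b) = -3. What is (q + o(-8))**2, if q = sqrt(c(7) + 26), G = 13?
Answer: (42 + sqrt(102))**2/4 ≈ 678.59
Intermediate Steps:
c(b) = -1/2 (c(b) = (1/6)*(-3) = -1/2)
o(H) = 13 - H
q = sqrt(102)/2 (q = sqrt(-1/2 + 26) = sqrt(51/2) = sqrt(102)/2 ≈ 5.0498)
(q + o(-8))**2 = (sqrt(102)/2 + (13 - 1*(-8)))**2 = (sqrt(102)/2 + (13 + 8))**2 = (sqrt(102)/2 + 21)**2 = (21 + sqrt(102)/2)**2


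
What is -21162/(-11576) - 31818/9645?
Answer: -27369613/18608420 ≈ -1.4708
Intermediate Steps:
-21162/(-11576) - 31818/9645 = -21162*(-1/11576) - 31818*1/9645 = 10581/5788 - 10606/3215 = -27369613/18608420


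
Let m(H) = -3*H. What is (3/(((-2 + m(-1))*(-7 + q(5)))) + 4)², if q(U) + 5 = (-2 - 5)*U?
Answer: 34225/2209 ≈ 15.493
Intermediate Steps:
q(U) = -5 - 7*U (q(U) = -5 + (-2 - 5)*U = -5 - 7*U)
(3/(((-2 + m(-1))*(-7 + q(5)))) + 4)² = (3/(((-2 - 3*(-1))*(-7 + (-5 - 7*5)))) + 4)² = (3/(((-2 + 3)*(-7 + (-5 - 35)))) + 4)² = (3/((1*(-7 - 40))) + 4)² = (3/((1*(-47))) + 4)² = (3/(-47) + 4)² = (3*(-1/47) + 4)² = (-3/47 + 4)² = (185/47)² = 34225/2209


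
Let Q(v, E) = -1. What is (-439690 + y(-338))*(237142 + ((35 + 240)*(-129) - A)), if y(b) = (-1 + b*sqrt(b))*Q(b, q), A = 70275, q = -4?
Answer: -57771617088 + 577336448*I*sqrt(2) ≈ -5.7772e+10 + 8.1648e+8*I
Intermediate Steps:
y(b) = 1 - b**(3/2) (y(b) = (-1 + b*sqrt(b))*(-1) = (-1 + b**(3/2))*(-1) = 1 - b**(3/2))
(-439690 + y(-338))*(237142 + ((35 + 240)*(-129) - A)) = (-439690 + (1 - (-338)**(3/2)))*(237142 + ((35 + 240)*(-129) - 1*70275)) = (-439690 + (1 - (-4394)*I*sqrt(2)))*(237142 + (275*(-129) - 70275)) = (-439690 + (1 + 4394*I*sqrt(2)))*(237142 + (-35475 - 70275)) = (-439689 + 4394*I*sqrt(2))*(237142 - 105750) = (-439689 + 4394*I*sqrt(2))*131392 = -57771617088 + 577336448*I*sqrt(2)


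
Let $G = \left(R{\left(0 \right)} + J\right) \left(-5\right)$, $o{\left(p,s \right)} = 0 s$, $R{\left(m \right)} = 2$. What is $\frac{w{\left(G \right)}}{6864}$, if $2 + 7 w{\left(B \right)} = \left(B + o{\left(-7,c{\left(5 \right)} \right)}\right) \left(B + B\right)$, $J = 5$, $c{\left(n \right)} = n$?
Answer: $\frac{51}{1001} \approx 0.050949$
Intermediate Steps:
$o{\left(p,s \right)} = 0$
$G = -35$ ($G = \left(2 + 5\right) \left(-5\right) = 7 \left(-5\right) = -35$)
$w{\left(B \right)} = - \frac{2}{7} + \frac{2 B^{2}}{7}$ ($w{\left(B \right)} = - \frac{2}{7} + \frac{\left(B + 0\right) \left(B + B\right)}{7} = - \frac{2}{7} + \frac{B 2 B}{7} = - \frac{2}{7} + \frac{2 B^{2}}{7}$)
$\frac{w{\left(G \right)}}{6864} = \frac{- \frac{2}{7} + \frac{2 \left(-35\right)^{2}}{7}}{6864} = \left(- \frac{2}{7} + \frac{2}{7} \cdot 1225\right) \frac{1}{6864} = \left(- \frac{2}{7} + 350\right) \frac{1}{6864} = \frac{2448}{7} \cdot \frac{1}{6864} = \frac{51}{1001}$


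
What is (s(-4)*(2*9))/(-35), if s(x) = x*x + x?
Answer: -216/35 ≈ -6.1714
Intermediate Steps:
s(x) = x + x² (s(x) = x² + x = x + x²)
(s(-4)*(2*9))/(-35) = ((-4*(1 - 4))*(2*9))/(-35) = (-4*(-3)*18)*(-1/35) = (12*18)*(-1/35) = 216*(-1/35) = -216/35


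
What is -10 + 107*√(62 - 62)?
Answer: -10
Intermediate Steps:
-10 + 107*√(62 - 62) = -10 + 107*√0 = -10 + 107*0 = -10 + 0 = -10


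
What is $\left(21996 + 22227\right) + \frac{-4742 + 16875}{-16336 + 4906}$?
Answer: $\frac{505456757}{11430} \approx 44222.0$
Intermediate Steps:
$\left(21996 + 22227\right) + \frac{-4742 + 16875}{-16336 + 4906} = 44223 + \frac{12133}{-11430} = 44223 + 12133 \left(- \frac{1}{11430}\right) = 44223 - \frac{12133}{11430} = \frac{505456757}{11430}$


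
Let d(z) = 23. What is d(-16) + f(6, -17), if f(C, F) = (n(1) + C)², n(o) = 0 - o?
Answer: 48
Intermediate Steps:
n(o) = -o
f(C, F) = (-1 + C)² (f(C, F) = (-1*1 + C)² = (-1 + C)²)
d(-16) + f(6, -17) = 23 + (-1 + 6)² = 23 + 5² = 23 + 25 = 48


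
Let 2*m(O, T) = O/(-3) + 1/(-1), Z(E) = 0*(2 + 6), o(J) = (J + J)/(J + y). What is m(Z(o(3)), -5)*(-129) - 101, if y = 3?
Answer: -73/2 ≈ -36.500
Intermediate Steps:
o(J) = 2*J/(3 + J) (o(J) = (J + J)/(J + 3) = (2*J)/(3 + J) = 2*J/(3 + J))
Z(E) = 0 (Z(E) = 0*8 = 0)
m(O, T) = -½ - O/6 (m(O, T) = (O/(-3) + 1/(-1))/2 = (O*(-⅓) + 1*(-1))/2 = (-O/3 - 1)/2 = (-1 - O/3)/2 = -½ - O/6)
m(Z(o(3)), -5)*(-129) - 101 = (-½ - ⅙*0)*(-129) - 101 = (-½ + 0)*(-129) - 101 = -½*(-129) - 101 = 129/2 - 101 = -73/2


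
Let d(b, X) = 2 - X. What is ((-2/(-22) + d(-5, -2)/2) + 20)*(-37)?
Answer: -8991/11 ≈ -817.36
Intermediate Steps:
((-2/(-22) + d(-5, -2)/2) + 20)*(-37) = ((-2/(-22) + (2 - 1*(-2))/2) + 20)*(-37) = ((-2*(-1/22) + (2 + 2)*(½)) + 20)*(-37) = ((1/11 + 4*(½)) + 20)*(-37) = ((1/11 + 2) + 20)*(-37) = (23/11 + 20)*(-37) = (243/11)*(-37) = -8991/11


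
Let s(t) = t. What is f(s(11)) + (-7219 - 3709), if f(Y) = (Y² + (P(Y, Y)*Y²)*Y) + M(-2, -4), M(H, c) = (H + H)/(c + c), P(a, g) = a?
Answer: 7669/2 ≈ 3834.5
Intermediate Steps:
M(H, c) = H/c (M(H, c) = (2*H)/((2*c)) = (2*H)*(1/(2*c)) = H/c)
f(Y) = ½ + Y² + Y⁴ (f(Y) = (Y² + (Y*Y²)*Y) - 2/(-4) = (Y² + Y³*Y) - 2*(-¼) = (Y² + Y⁴) + ½ = ½ + Y² + Y⁴)
f(s(11)) + (-7219 - 3709) = (½ + 11² + 11⁴) + (-7219 - 3709) = (½ + 121 + 14641) - 10928 = 29525/2 - 10928 = 7669/2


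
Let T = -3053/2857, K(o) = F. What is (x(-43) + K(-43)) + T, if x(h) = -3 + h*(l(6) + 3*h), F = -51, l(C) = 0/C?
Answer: 15690448/2857 ≈ 5491.9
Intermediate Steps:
l(C) = 0
K(o) = -51
x(h) = -3 + 3*h**2 (x(h) = -3 + h*(0 + 3*h) = -3 + h*(3*h) = -3 + 3*h**2)
T = -3053/2857 (T = -3053*1/2857 = -3053/2857 ≈ -1.0686)
(x(-43) + K(-43)) + T = ((-3 + 3*(-43)**2) - 51) - 3053/2857 = ((-3 + 3*1849) - 51) - 3053/2857 = ((-3 + 5547) - 51) - 3053/2857 = (5544 - 51) - 3053/2857 = 5493 - 3053/2857 = 15690448/2857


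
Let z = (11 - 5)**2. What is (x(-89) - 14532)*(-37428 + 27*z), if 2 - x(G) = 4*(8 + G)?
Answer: 517893936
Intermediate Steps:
z = 36 (z = 6**2 = 36)
x(G) = -30 - 4*G (x(G) = 2 - 4*(8 + G) = 2 - (32 + 4*G) = 2 + (-32 - 4*G) = -30 - 4*G)
(x(-89) - 14532)*(-37428 + 27*z) = ((-30 - 4*(-89)) - 14532)*(-37428 + 27*36) = ((-30 + 356) - 14532)*(-37428 + 972) = (326 - 14532)*(-36456) = -14206*(-36456) = 517893936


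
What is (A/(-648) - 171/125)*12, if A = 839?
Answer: -215683/6750 ≈ -31.953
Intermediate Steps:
(A/(-648) - 171/125)*12 = (839/(-648) - 171/125)*12 = (839*(-1/648) - 171*1/125)*12 = (-839/648 - 171/125)*12 = -215683/81000*12 = -215683/6750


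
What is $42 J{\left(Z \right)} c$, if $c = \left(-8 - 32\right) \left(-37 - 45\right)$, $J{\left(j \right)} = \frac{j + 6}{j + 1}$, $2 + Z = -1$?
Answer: $-206640$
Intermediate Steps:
$Z = -3$ ($Z = -2 - 1 = -3$)
$J{\left(j \right)} = \frac{6 + j}{1 + j}$
$c = 3280$ ($c = \left(-40\right) \left(-82\right) = 3280$)
$42 J{\left(Z \right)} c = 42 \frac{6 - 3}{1 - 3} \cdot 3280 = 42 \frac{1}{-2} \cdot 3 \cdot 3280 = 42 \left(\left(- \frac{1}{2}\right) 3\right) 3280 = 42 \left(- \frac{3}{2}\right) 3280 = \left(-63\right) 3280 = -206640$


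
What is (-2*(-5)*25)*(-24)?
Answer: -6000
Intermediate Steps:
(-2*(-5)*25)*(-24) = (10*25)*(-24) = 250*(-24) = -6000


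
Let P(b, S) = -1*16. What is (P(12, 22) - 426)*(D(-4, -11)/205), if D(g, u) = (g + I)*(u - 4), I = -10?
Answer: -18564/41 ≈ -452.78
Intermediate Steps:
D(g, u) = (-10 + g)*(-4 + u) (D(g, u) = (g - 10)*(u - 4) = (-10 + g)*(-4 + u))
P(b, S) = -16
(P(12, 22) - 426)*(D(-4, -11)/205) = (-16 - 426)*((40 - 10*(-11) - 4*(-4) - 4*(-11))/205) = -442*(40 + 110 + 16 + 44)/205 = -92820/205 = -442*42/41 = -18564/41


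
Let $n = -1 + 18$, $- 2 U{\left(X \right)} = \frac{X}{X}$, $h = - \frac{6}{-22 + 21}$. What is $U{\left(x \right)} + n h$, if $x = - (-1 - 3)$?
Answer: $\frac{203}{2} \approx 101.5$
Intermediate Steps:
$h = 6$ ($h = - \frac{6}{-1} = \left(-6\right) \left(-1\right) = 6$)
$x = 4$ ($x = \left(-1\right) \left(-4\right) = 4$)
$U{\left(X \right)} = - \frac{1}{2}$ ($U{\left(X \right)} = - \frac{X \frac{1}{X}}{2} = \left(- \frac{1}{2}\right) 1 = - \frac{1}{2}$)
$n = 17$
$U{\left(x \right)} + n h = - \frac{1}{2} + 17 \cdot 6 = - \frac{1}{2} + 102 = \frac{203}{2}$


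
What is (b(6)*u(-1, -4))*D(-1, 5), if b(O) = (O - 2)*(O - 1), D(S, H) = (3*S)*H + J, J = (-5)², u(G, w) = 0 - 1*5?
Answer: -1000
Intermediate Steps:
u(G, w) = -5 (u(G, w) = 0 - 5 = -5)
J = 25
D(S, H) = 25 + 3*H*S (D(S, H) = (3*S)*H + 25 = 3*H*S + 25 = 25 + 3*H*S)
b(O) = (-1 + O)*(-2 + O) (b(O) = (-2 + O)*(-1 + O) = (-1 + O)*(-2 + O))
(b(6)*u(-1, -4))*D(-1, 5) = ((2 + 6² - 3*6)*(-5))*(25 + 3*5*(-1)) = ((2 + 36 - 18)*(-5))*(25 - 15) = (20*(-5))*10 = -100*10 = -1000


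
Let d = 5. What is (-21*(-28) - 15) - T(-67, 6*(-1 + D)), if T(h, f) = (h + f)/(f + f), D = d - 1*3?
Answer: 6937/12 ≈ 578.08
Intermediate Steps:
D = 2 (D = 5 - 1*3 = 5 - 3 = 2)
T(h, f) = (f + h)/(2*f) (T(h, f) = (f + h)/((2*f)) = (f + h)*(1/(2*f)) = (f + h)/(2*f))
(-21*(-28) - 15) - T(-67, 6*(-1 + D)) = (-21*(-28) - 15) - (6*(-1 + 2) - 67)/(2*(6*(-1 + 2))) = (588 - 15) - (6*1 - 67)/(2*(6*1)) = 573 - (6 - 67)/(2*6) = 573 - (-61)/(2*6) = 573 - 1*(-61/12) = 573 + 61/12 = 6937/12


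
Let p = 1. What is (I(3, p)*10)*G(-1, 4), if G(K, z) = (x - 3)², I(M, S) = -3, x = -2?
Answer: -750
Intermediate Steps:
G(K, z) = 25 (G(K, z) = (-2 - 3)² = (-5)² = 25)
(I(3, p)*10)*G(-1, 4) = -3*10*25 = -30*25 = -750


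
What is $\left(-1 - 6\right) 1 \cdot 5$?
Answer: $-35$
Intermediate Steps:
$\left(-1 - 6\right) 1 \cdot 5 = \left(-7\right) 5 = -35$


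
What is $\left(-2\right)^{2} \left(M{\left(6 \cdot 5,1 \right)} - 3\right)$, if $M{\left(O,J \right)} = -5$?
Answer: $-32$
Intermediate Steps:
$\left(-2\right)^{2} \left(M{\left(6 \cdot 5,1 \right)} - 3\right) = \left(-2\right)^{2} \left(-5 - 3\right) = 4 \left(-8\right) = -32$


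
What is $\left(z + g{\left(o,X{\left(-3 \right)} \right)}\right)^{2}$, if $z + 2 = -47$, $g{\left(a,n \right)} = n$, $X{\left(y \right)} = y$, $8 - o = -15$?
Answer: $2704$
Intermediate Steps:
$o = 23$ ($o = 8 - -15 = 8 + 15 = 23$)
$z = -49$ ($z = -2 - 47 = -49$)
$\left(z + g{\left(o,X{\left(-3 \right)} \right)}\right)^{2} = \left(-49 - 3\right)^{2} = \left(-52\right)^{2} = 2704$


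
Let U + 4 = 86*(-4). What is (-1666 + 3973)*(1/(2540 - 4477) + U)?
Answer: -1555095639/1937 ≈ -8.0284e+5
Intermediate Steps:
U = -348 (U = -4 + 86*(-4) = -4 - 344 = -348)
(-1666 + 3973)*(1/(2540 - 4477) + U) = (-1666 + 3973)*(1/(2540 - 4477) - 348) = 2307*(1/(-1937) - 348) = 2307*(-1/1937 - 348) = 2307*(-674077/1937) = -1555095639/1937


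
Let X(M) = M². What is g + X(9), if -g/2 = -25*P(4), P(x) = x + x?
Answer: 481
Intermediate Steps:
P(x) = 2*x
g = 400 (g = -(-50)*2*4 = -(-50)*8 = -2*(-200) = 400)
g + X(9) = 400 + 9² = 400 + 81 = 481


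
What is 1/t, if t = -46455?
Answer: -1/46455 ≈ -2.1526e-5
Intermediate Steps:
1/t = 1/(-46455) = -1/46455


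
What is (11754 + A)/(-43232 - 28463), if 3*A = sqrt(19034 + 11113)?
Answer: -11754/71695 - sqrt(30147)/215085 ≈ -0.16475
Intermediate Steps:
A = sqrt(30147)/3 (A = sqrt(19034 + 11113)/3 = sqrt(30147)/3 ≈ 57.876)
(11754 + A)/(-43232 - 28463) = (11754 + sqrt(30147)/3)/(-43232 - 28463) = (11754 + sqrt(30147)/3)/(-71695) = (11754 + sqrt(30147)/3)*(-1/71695) = -11754/71695 - sqrt(30147)/215085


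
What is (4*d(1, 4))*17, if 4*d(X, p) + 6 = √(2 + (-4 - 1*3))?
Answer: -102 + 17*I*√5 ≈ -102.0 + 38.013*I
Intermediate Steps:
d(X, p) = -3/2 + I*√5/4 (d(X, p) = -3/2 + √(2 + (-4 - 1*3))/4 = -3/2 + √(2 + (-4 - 3))/4 = -3/2 + √(2 - 7)/4 = -3/2 + √(-5)/4 = -3/2 + (I*√5)/4 = -3/2 + I*√5/4)
(4*d(1, 4))*17 = (4*(-3/2 + I*√5/4))*17 = (-6 + I*√5)*17 = -102 + 17*I*√5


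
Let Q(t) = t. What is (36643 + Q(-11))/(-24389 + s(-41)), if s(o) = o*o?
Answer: -9158/5677 ≈ -1.6132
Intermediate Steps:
s(o) = o**2
(36643 + Q(-11))/(-24389 + s(-41)) = (36643 - 11)/(-24389 + (-41)**2) = 36632/(-24389 + 1681) = 36632/(-22708) = 36632*(-1/22708) = -9158/5677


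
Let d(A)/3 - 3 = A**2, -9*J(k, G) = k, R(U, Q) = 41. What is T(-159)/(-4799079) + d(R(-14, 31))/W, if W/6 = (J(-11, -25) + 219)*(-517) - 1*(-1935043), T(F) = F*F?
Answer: -42000632119/8740025619083 ≈ -0.0048055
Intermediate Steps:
J(k, G) = -k/9
T(F) = F**2
W = 32781386/3 (W = 6*((-1/9*(-11) + 219)*(-517) - 1*(-1935043)) = 6*((11/9 + 219)*(-517) + 1935043) = 6*((1982/9)*(-517) + 1935043) = 6*(-1024694/9 + 1935043) = 6*(16390693/9) = 32781386/3 ≈ 1.0927e+7)
d(A) = 9 + 3*A**2
T(-159)/(-4799079) + d(R(-14, 31))/W = (-159)**2/(-4799079) + (9 + 3*41**2)/(32781386/3) = 25281*(-1/4799079) + (9 + 3*1681)*(3/32781386) = -2809/533231 + (9 + 5043)*(3/32781386) = -2809/533231 + 5052*(3/32781386) = -2809/533231 + 7578/16390693 = -42000632119/8740025619083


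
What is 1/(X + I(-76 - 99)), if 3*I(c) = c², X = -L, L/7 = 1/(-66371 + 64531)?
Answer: 5520/56350021 ≈ 9.7959e-5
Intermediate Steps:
L = -7/1840 (L = 7/(-66371 + 64531) = 7/(-1840) = 7*(-1/1840) = -7/1840 ≈ -0.0038043)
X = 7/1840 (X = -1*(-7/1840) = 7/1840 ≈ 0.0038043)
I(c) = c²/3
1/(X + I(-76 - 99)) = 1/(7/1840 + (-76 - 99)²/3) = 1/(7/1840 + (⅓)*(-175)²) = 1/(7/1840 + (⅓)*30625) = 1/(7/1840 + 30625/3) = 1/(56350021/5520) = 5520/56350021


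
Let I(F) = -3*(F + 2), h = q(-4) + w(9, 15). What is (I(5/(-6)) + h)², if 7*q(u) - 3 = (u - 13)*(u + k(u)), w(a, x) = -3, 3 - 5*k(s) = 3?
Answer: 2601/196 ≈ 13.270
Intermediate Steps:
k(s) = 0 (k(s) = ⅗ - ⅕*3 = ⅗ - ⅗ = 0)
q(u) = 3/7 + u*(-13 + u)/7 (q(u) = 3/7 + ((u - 13)*(u + 0))/7 = 3/7 + ((-13 + u)*u)/7 = 3/7 + (u*(-13 + u))/7 = 3/7 + u*(-13 + u)/7)
h = 50/7 (h = (3/7 - 13/7*(-4) + (⅐)*(-4)²) - 3 = (3/7 + 52/7 + (⅐)*16) - 3 = (3/7 + 52/7 + 16/7) - 3 = 71/7 - 3 = 50/7 ≈ 7.1429)
I(F) = -6 - 3*F (I(F) = -3*(2 + F) = -6 - 3*F)
(I(5/(-6)) + h)² = ((-6 - 15/(-6)) + 50/7)² = ((-6 - 15*(-1)/6) + 50/7)² = ((-6 - 3*(-⅚)) + 50/7)² = ((-6 + 5/2) + 50/7)² = (-7/2 + 50/7)² = (51/14)² = 2601/196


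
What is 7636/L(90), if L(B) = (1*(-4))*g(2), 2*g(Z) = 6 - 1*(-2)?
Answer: -1909/4 ≈ -477.25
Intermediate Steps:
g(Z) = 4 (g(Z) = (6 - 1*(-2))/2 = (6 + 2)/2 = (½)*8 = 4)
L(B) = -16 (L(B) = (1*(-4))*4 = -4*4 = -16)
7636/L(90) = 7636/(-16) = 7636*(-1/16) = -1909/4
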